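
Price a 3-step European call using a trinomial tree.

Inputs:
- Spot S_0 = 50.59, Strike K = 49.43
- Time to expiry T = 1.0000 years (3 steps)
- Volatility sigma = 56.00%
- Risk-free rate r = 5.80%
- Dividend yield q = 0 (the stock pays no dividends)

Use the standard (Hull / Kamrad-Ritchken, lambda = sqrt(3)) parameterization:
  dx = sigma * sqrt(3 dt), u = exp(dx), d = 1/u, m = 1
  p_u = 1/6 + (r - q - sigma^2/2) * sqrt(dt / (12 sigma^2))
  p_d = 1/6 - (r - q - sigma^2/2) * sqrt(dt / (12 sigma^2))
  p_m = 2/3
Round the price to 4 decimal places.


Answer: Price = V(0,0) = 11.9080

Derivation:
dt = T/N = 0.333333; dx = sigma*sqrt(3*dt) = 0.560000
u = exp(dx) = 1.750673; d = 1/u = 0.571209
p_u = 0.137262, p_m = 0.666667, p_d = 0.196071
Discount per step: exp(-r*dt) = 0.980852
Stock lattice S(k, j) with j the centered position index:
  k=0: S(0,+0) = 50.5900
  k=1: S(1,-1) = 28.8975; S(1,+0) = 50.5900; S(1,+1) = 88.5665
  k=2: S(2,-2) = 16.5065; S(2,-1) = 28.8975; S(2,+0) = 50.5900; S(2,+1) = 88.5665; S(2,+2) = 155.0510
  k=3: S(3,-3) = 9.4287; S(3,-2) = 16.5065; S(3,-1) = 28.8975; S(3,+0) = 50.5900; S(3,+1) = 88.5665; S(3,+2) = 155.0510; S(3,+3) = 271.4435
Terminal payoffs V(N, j) = max(S_T - K, 0):
  V(3,-3) = 0.000000; V(3,-2) = 0.000000; V(3,-1) = 0.000000; V(3,+0) = 1.160000; V(3,+1) = 39.136522; V(3,+2) = 105.620974; V(3,+3) = 222.013477
Backward induction: V(k, j) = exp(-r*dt) * [p_u * V(k+1, j+1) + p_m * V(k+1, j) + p_d * V(k+1, j-1)]
  V(2,-2) = exp(-r*dt) * [p_u*0.000000 + p_m*0.000000 + p_d*0.000000] = 0.000000
  V(2,-1) = exp(-r*dt) * [p_u*1.160000 + p_m*0.000000 + p_d*0.000000] = 0.156175
  V(2,+0) = exp(-r*dt) * [p_u*39.136522 + p_m*1.160000 + p_d*0.000000] = 6.027619
  V(2,+1) = exp(-r*dt) * [p_u*105.620974 + p_m*39.136522 + p_d*1.160000] = 40.034660
  V(2,+2) = exp(-r*dt) * [p_u*222.013477 + p_m*105.620974 + p_d*39.136522] = 106.482832
  V(1,-1) = exp(-r*dt) * [p_u*6.027619 + p_m*0.156175 + p_d*0.000000] = 0.913644
  V(1,+0) = exp(-r*dt) * [p_u*40.034660 + p_m*6.027619 + p_d*0.156175] = 9.361518
  V(1,+1) = exp(-r*dt) * [p_u*106.482832 + p_m*40.034660 + p_d*6.027619] = 41.674115
  V(0,+0) = exp(-r*dt) * [p_u*41.674115 + p_m*9.361518 + p_d*0.913644] = 11.907959


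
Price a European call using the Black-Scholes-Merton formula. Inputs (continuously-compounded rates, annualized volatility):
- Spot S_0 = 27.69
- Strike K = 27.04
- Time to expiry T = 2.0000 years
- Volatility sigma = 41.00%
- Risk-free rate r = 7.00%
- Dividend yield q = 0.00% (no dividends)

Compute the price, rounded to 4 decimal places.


Answer: Price = 8.1551

Derivation:
d1 = (ln(S/K) + (r - q + 0.5*sigma^2) * T) / (sigma * sqrt(T)) = 0.57233238
d2 = d1 - sigma * sqrt(T) = -0.00749518
exp(-rT) = 0.86935824; exp(-qT) = 1.00000000
C = S_0 * exp(-qT) * N(d1) - K * exp(-rT) * N(d2)
N(d1) = 0.71645159; N(d2) = 0.49700988
C = 27.6900 * 1.00000000 * 0.71645159 - 27.0400 * 0.86935824 * 0.49700988 = 8.1551


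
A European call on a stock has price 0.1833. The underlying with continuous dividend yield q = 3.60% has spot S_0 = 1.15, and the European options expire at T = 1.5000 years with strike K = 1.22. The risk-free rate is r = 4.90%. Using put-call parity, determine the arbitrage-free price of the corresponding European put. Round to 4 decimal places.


Answer: Put price = 0.2273

Derivation:
Put-call parity: C - P = S_0 * exp(-qT) - K * exp(-rT).
S_0 * exp(-qT) = 1.1500 * 0.94743211 = 1.08954692
K * exp(-rT) = 1.2200 * 0.92913615 = 1.13354610
P = C - S*exp(-qT) + K*exp(-rT)
P = 0.1833 - 1.08954692 + 1.13354610 = 0.2273


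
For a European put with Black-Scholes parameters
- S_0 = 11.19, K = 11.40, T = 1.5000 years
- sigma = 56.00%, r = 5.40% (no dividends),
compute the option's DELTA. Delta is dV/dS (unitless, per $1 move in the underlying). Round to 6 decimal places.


Answer: Delta = -0.332173

Derivation:
d1 = 0.4339200612; d2 = -0.2519370668
phi(d1) = 0.3630982417; exp(-qT) = 1.0000000000; exp(-rT) = 0.9221936914
N(-d1) = 0.3321732457
Delta = -exp(-qT) * N(-d1) = -1.0000000000 * 0.3321732457 = -0.332173


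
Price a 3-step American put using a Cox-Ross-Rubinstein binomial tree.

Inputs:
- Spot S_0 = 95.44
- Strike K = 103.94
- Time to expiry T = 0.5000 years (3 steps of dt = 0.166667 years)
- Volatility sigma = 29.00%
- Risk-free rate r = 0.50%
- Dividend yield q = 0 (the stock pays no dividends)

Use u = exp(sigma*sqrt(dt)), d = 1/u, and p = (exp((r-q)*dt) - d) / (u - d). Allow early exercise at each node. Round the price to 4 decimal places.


dt = T/N = 0.166667
u = exp(sigma*sqrt(dt)) = 1.125685; d = 1/u = 0.888348
p = (exp((r-q)*dt) - d) / (u - d) = 0.473949
Discount per step: exp(-r*dt) = 0.999167
Stock lattice S(k, i) with i counting down-moves:
  k=0: S(0,0) = 95.4400
  k=1: S(1,0) = 107.4354; S(1,1) = 84.7839
  k=2: S(2,0) = 120.9385; S(2,1) = 95.4400; S(2,2) = 75.3176
  k=3: S(3,0) = 136.1386; S(3,1) = 107.4354; S(3,2) = 84.7839; S(3,3) = 66.9082
Terminal payoffs V(N, i) = max(K - S_T, 0):
  V(3,0) = 0.000000; V(3,1) = 0.000000; V(3,2) = 19.156091; V(3,3) = 37.031784
Backward induction: V(k, i) = exp(-r*dt) * [p * V(k+1, i) + (1-p) * V(k+1, i+1)]; then take max(V_cont, immediate exercise) for American.
  V(2,0) = exp(-r*dt) * [p*0.000000 + (1-p)*0.000000] = 0.000000; exercise = 0.000000; V(2,0) = max -> 0.000000
  V(2,1) = exp(-r*dt) * [p*0.000000 + (1-p)*19.156091] = 10.068684; exercise = 8.500000; V(2,1) = max -> 10.068684
  V(2,2) = exp(-r*dt) * [p*19.156091 + (1-p)*37.031784] = 28.535825; exercise = 28.622405; V(2,2) = max -> 28.622405
  V(1,0) = exp(-r*dt) * [p*0.000000 + (1-p)*10.068684] = 5.292227; exercise = 0.000000; V(1,0) = max -> 5.292227
  V(1,1) = exp(-r*dt) * [p*10.068684 + (1-p)*28.622405] = 19.812367; exercise = 19.156091; V(1,1) = max -> 19.812367
  V(0,0) = exp(-r*dt) * [p*5.292227 + (1-p)*19.812367] = 12.919788; exercise = 8.500000; V(0,0) = max -> 12.919788

Answer: Price = V(0,0) = 12.9198


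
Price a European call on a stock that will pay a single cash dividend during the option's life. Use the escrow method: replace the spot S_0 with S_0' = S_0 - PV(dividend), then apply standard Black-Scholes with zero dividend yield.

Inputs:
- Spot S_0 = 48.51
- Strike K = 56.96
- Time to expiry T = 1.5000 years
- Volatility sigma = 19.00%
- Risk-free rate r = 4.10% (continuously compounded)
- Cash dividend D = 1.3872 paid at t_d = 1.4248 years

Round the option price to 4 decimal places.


PV(D) = D * exp(-r * t_d) = 1.3872 * 0.94325672 = 1.30848572
S_0' = S_0 - PV(D) = 48.5100 - 1.30848572 = 47.20151428
d1 = (ln(S_0'/K) + (r + sigma^2/2)*T) / (sigma*sqrt(T)) = -0.42693443
d2 = d1 - sigma*sqrt(T) = -0.65963595
exp(-rT) = 0.94035295
N(d1) = 0.33471354; N(d2) = 0.25474374
C = S_0' * N(d1) - K * exp(-rT) * N(d2) = 47.20151428 * 0.33471354 - 56.9600 * 0.94035295 * 0.25474374 = 2.1543

Answer: Price = 2.1543


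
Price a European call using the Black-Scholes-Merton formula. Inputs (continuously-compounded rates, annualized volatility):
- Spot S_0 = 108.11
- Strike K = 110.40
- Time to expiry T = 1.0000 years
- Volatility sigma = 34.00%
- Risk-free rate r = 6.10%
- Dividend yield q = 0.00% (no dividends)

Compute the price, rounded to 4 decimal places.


d1 = (ln(S/K) + (r - q + 0.5*sigma^2) * T) / (sigma * sqrt(T)) = 0.28776204
d2 = d1 - sigma * sqrt(T) = -0.05223796
exp(-rT) = 0.94082324; exp(-qT) = 1.00000000
C = S_0 * exp(-qT) * N(d1) - K * exp(-rT) * N(d2)
N(d1) = 0.61323555; N(d2) = 0.47916954
C = 108.1100 * 1.00000000 * 0.61323555 - 110.4000 * 0.94082324 * 0.47916954 = 16.5270

Answer: Price = 16.5270


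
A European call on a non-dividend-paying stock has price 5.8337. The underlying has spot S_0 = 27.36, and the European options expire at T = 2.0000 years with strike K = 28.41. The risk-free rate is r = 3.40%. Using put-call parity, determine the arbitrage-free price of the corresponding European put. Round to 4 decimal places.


Answer: Put price = 5.0160

Derivation:
Put-call parity: C - P = S_0 * exp(-qT) - K * exp(-rT).
S_0 * exp(-qT) = 27.3600 * 1.00000000 = 27.36000000
K * exp(-rT) = 28.4100 * 0.93426047 = 26.54234005
P = C - S*exp(-qT) + K*exp(-rT)
P = 5.8337 - 27.36000000 + 26.54234005 = 5.0160


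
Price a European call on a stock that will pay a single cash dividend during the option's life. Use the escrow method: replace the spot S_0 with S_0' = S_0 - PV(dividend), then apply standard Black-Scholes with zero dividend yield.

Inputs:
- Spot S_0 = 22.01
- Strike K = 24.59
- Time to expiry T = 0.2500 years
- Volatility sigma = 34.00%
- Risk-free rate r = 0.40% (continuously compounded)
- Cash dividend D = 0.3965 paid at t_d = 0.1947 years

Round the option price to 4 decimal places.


PV(D) = D * exp(-r * t_d) = 0.3965 * 0.99922150 = 0.39619133
S_0' = S_0 - PV(D) = 22.0100 - 0.39619133 = 21.61380867
d1 = (ln(S_0'/K) + (r + sigma^2/2)*T) / (sigma*sqrt(T)) = -0.66798503
d2 = d1 - sigma*sqrt(T) = -0.83798503
exp(-rT) = 0.99900050
N(d1) = 0.25207157; N(d2) = 0.20101956
C = S_0' * N(d1) - K * exp(-rT) * N(d2) = 21.61380867 * 0.25207157 - 24.5900 * 0.99900050 * 0.20101956 = 0.5101

Answer: Price = 0.5101


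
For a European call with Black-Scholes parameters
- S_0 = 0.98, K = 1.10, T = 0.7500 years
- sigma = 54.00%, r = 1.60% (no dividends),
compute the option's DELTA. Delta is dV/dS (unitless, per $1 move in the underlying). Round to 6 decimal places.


d1 = 0.0124816989; d2 = -0.4551720192
phi(d1) = 0.3989112054; exp(-qT) = 1.0000000000; exp(-rT) = 0.9880717129
N(d1) = 0.5049793481
Delta = exp(-qT) * N(d1) = 1.0000000000 * 0.5049793481 = 0.504979

Answer: Delta = 0.504979


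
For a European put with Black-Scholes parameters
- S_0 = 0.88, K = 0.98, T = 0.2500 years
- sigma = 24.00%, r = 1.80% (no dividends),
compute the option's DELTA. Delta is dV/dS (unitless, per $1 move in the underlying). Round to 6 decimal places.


Answer: Delta = -0.787977

Derivation:
d1 = -0.7994222016; d2 = -0.9194222016
phi(d1) = 0.2898254420; exp(-qT) = 1.0000000000; exp(-rT) = 0.9955101098
N(-d1) = 0.7879771794
Delta = -exp(-qT) * N(-d1) = -1.0000000000 * 0.7879771794 = -0.787977


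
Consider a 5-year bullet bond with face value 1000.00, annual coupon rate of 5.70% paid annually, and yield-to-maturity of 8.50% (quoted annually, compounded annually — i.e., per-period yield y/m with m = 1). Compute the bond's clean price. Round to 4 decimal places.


Coupon per period c = face * coupon_rate / m = 57.000000
Periods per year m = 1; per-period yield y/m = 0.085000
Number of cashflows N = 5
Cashflows (t years, CF_t, discount factor 1/(1+y/m)^(m*t), PV):
  t = 1.0000: CF_t = 57.000000, DF = 0.921659, PV = 52.534562
  t = 2.0000: CF_t = 57.000000, DF = 0.849455, PV = 48.418951
  t = 3.0000: CF_t = 57.000000, DF = 0.782908, PV = 44.625762
  t = 4.0000: CF_t = 57.000000, DF = 0.721574, PV = 41.129734
  t = 5.0000: CF_t = 1057.000000, DF = 0.665045, PV = 702.953012
Price P = sum_t PV_t = 889.662022

Answer: Price = 889.6620


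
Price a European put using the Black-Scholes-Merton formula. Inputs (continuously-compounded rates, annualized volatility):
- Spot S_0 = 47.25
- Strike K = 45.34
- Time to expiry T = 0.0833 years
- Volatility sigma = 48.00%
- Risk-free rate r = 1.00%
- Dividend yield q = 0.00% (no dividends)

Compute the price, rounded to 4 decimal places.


d1 = (ln(S/K) + (r - q + 0.5*sigma^2) * T) / (sigma * sqrt(T)) = 0.37313073
d2 = d1 - sigma * sqrt(T) = 0.23459438
exp(-rT) = 0.99916735; exp(-qT) = 1.00000000
P = K * exp(-rT) * N(-d2) - S_0 * exp(-qT) * N(-d1)
N(-d1) = 0.35452557; N(-d2) = 0.40726179
P = 45.3400 * 0.99916735 * 0.40726179 - 47.2500 * 1.00000000 * 0.35452557 = 1.6985

Answer: Price = 1.6985


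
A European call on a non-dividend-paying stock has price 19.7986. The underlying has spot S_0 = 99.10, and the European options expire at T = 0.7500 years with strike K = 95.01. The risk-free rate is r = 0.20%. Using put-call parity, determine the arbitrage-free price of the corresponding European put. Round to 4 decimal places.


Put-call parity: C - P = S_0 * exp(-qT) - K * exp(-rT).
S_0 * exp(-qT) = 99.1000 * 1.00000000 = 99.10000000
K * exp(-rT) = 95.0100 * 0.99850112 = 94.86759183
P = C - S*exp(-qT) + K*exp(-rT)
P = 19.7986 - 99.10000000 + 94.86759183 = 15.5662

Answer: Put price = 15.5662


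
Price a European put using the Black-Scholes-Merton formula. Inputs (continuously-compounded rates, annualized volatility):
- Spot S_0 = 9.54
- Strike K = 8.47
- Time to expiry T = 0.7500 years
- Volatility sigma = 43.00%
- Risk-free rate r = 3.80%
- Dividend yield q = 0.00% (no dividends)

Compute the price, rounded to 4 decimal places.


Answer: Price = 0.7587

Derivation:
d1 = (ln(S/K) + (r - q + 0.5*sigma^2) * T) / (sigma * sqrt(T)) = 0.58218518
d2 = d1 - sigma * sqrt(T) = 0.20979426
exp(-rT) = 0.97190229; exp(-qT) = 1.00000000
P = K * exp(-rT) * N(-d2) - S_0 * exp(-qT) * N(-d1)
N(-d1) = 0.28022098; N(-d2) = 0.41691413
P = 8.4700 * 0.97190229 * 0.41691413 - 9.5400 * 1.00000000 * 0.28022098 = 0.7587


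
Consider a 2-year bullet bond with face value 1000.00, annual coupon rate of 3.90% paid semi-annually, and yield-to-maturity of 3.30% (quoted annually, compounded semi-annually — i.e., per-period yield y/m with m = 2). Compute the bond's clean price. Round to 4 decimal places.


Answer: Price = 1011.5209

Derivation:
Coupon per period c = face * coupon_rate / m = 19.500000
Periods per year m = 2; per-period yield y/m = 0.016500
Number of cashflows N = 4
Cashflows (t years, CF_t, discount factor 1/(1+y/m)^(m*t), PV):
  t = 0.5000: CF_t = 19.500000, DF = 0.983768, PV = 19.183473
  t = 1.0000: CF_t = 19.500000, DF = 0.967799, PV = 18.872083
  t = 1.5000: CF_t = 19.500000, DF = 0.952090, PV = 18.565748
  t = 2.0000: CF_t = 1019.500000, DF = 0.936635, PV = 954.899571
Price P = sum_t PV_t = 1011.520875


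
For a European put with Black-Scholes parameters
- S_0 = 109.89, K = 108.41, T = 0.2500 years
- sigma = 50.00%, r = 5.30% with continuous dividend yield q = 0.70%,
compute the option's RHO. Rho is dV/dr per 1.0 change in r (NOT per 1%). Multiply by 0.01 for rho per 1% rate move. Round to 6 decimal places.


d1 = 0.2252381191; d2 = -0.0247618809
phi(d1) = 0.3889499378; exp(-qT) = 0.9982515304; exp(-rT) = 0.9868373948
N(-d2) = 0.5098775518
Rho = -K*T*exp(-rT)*N(-d2) = -108.4100 * 0.2500 * 0.9868373948 * 0.5098775518 = -13.637063

Answer: Rho = -13.637063


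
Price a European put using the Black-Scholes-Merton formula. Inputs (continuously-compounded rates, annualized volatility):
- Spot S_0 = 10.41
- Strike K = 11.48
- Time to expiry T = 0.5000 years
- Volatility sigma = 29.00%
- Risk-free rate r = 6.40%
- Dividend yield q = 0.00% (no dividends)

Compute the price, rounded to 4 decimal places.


d1 = (ln(S/K) + (r - q + 0.5*sigma^2) * T) / (sigma * sqrt(T)) = -0.21854236
d2 = d1 - sigma * sqrt(T) = -0.42360333
exp(-rT) = 0.96850658; exp(-qT) = 1.00000000
P = K * exp(-rT) * N(-d2) - S_0 * exp(-qT) * N(-d1)
N(-d1) = 0.58649672; N(-d2) = 0.66407244
P = 11.4800 * 0.96850658 * 0.66407244 - 10.4100 * 1.00000000 * 0.58649672 = 1.2780

Answer: Price = 1.2780


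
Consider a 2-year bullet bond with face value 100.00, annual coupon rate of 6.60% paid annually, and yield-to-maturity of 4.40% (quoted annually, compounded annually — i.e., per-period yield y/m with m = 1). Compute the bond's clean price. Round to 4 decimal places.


Answer: Price = 104.1257

Derivation:
Coupon per period c = face * coupon_rate / m = 6.600000
Periods per year m = 1; per-period yield y/m = 0.044000
Number of cashflows N = 2
Cashflows (t years, CF_t, discount factor 1/(1+y/m)^(m*t), PV):
  t = 1.0000: CF_t = 6.600000, DF = 0.957854, PV = 6.321839
  t = 2.0000: CF_t = 106.600000, DF = 0.917485, PV = 97.803908
Price P = sum_t PV_t = 104.125747


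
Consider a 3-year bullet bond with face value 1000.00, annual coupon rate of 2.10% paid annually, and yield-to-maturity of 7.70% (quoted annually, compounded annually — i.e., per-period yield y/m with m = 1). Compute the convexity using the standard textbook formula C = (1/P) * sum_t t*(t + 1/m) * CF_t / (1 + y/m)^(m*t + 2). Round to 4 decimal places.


Answer: Convexity = 10.0393

Derivation:
Coupon per period c = face * coupon_rate / m = 21.000000
Periods per year m = 1; per-period yield y/m = 0.077000
Number of cashflows N = 3
Cashflows (t years, CF_t, discount factor 1/(1+y/m)^(m*t), PV):
  t = 1.0000: CF_t = 21.000000, DF = 0.928505, PV = 19.498607
  t = 2.0000: CF_t = 21.000000, DF = 0.862122, PV = 18.104556
  t = 3.0000: CF_t = 1021.000000, DF = 0.800484, PV = 817.294605
Price P = sum_t PV_t = 854.897769
Convexity numerator sum_t t*(t + 1/m) * CF_t / (1+y/m)^(m*t + 2):
  t = 1.0000: term = 33.620346
  t = 2.0000: term = 93.649989
  t = 3.0000: term = 8455.289299
Convexity = (1/P) * sum = 8582.559635 / 854.897769 = 10.039282


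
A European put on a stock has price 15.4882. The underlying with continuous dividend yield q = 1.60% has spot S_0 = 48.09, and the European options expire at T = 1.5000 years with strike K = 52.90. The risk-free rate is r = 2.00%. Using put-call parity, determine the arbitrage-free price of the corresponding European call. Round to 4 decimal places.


Answer: Call price = 11.1012

Derivation:
Put-call parity: C - P = S_0 * exp(-qT) - K * exp(-rT).
S_0 * exp(-qT) = 48.0900 * 0.97628571 = 46.94957978
K * exp(-rT) = 52.9000 * 0.97044553 = 51.33656872
C = P + S*exp(-qT) - K*exp(-rT)
C = 15.4882 + 46.94957978 - 51.33656872 = 11.1012


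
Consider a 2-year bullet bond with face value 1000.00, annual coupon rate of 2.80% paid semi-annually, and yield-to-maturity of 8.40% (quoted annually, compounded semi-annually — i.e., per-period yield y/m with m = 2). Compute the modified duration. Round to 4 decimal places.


Coupon per period c = face * coupon_rate / m = 14.000000
Periods per year m = 2; per-period yield y/m = 0.042000
Number of cashflows N = 4
Cashflows (t years, CF_t, discount factor 1/(1+y/m)^(m*t), PV):
  t = 0.5000: CF_t = 14.000000, DF = 0.959693, PV = 13.435701
  t = 1.0000: CF_t = 14.000000, DF = 0.921010, PV = 12.894146
  t = 1.5000: CF_t = 14.000000, DF = 0.883887, PV = 12.374421
  t = 2.0000: CF_t = 1014.000000, DF = 0.848260, PV = 860.135909
Price P = sum_t PV_t = 898.840177
First compute Macaulay numerator sum_t t * PV_t:
  t * PV_t at t = 0.5000: 6.717850
  t * PV_t at t = 1.0000: 12.894146
  t * PV_t at t = 1.5000: 18.561631
  t * PV_t at t = 2.0000: 1720.271819
Macaulay duration D = 1758.445446 / 898.840177 = 1.956349
Modified duration = D / (1 + y/m) = 1.956349 / (1 + 0.042000) = 1.877495

Answer: Modified duration = 1.8775


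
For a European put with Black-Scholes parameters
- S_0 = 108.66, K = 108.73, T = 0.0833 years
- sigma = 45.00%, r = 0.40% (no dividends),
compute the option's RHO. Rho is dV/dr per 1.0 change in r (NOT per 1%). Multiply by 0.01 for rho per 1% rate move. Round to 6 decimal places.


d1 = 0.0625458655; d2 = -0.0673319617
phi(d1) = 0.3981627149; exp(-qT) = 1.0000000000; exp(-rT) = 0.9996668555
N(-d2) = 0.5268412836
Rho = -K*T*exp(-rT)*N(-d2) = -108.7300 * 0.0833 * 0.9996668555 * 0.5268412836 = -4.770122

Answer: Rho = -4.770122


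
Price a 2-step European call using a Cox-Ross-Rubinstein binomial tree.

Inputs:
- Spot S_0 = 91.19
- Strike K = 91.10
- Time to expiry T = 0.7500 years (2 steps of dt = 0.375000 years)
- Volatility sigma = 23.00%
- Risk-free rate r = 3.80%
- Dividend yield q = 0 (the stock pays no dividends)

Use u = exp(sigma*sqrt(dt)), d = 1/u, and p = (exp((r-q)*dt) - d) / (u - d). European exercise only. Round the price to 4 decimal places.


Answer: Price = V(0,0) = 7.7338

Derivation:
dt = T/N = 0.375000
u = exp(sigma*sqrt(dt)) = 1.151247; d = 1/u = 0.868623
p = (exp((r-q)*dt) - d) / (u - d) = 0.515628
Discount per step: exp(-r*dt) = 0.985851
Stock lattice S(k, i) with i counting down-moves:
  k=0: S(0,0) = 91.1900
  k=1: S(1,0) = 104.9822; S(1,1) = 79.2098
  k=2: S(2,0) = 120.8604; S(2,1) = 91.1900; S(2,2) = 68.8035
Terminal payoffs V(N, i) = max(S_T - K, 0):
  V(2,0) = 29.760449; V(2,1) = 0.090000; V(2,2) = 0.000000
Backward induction: V(k, i) = exp(-r*dt) * [p * V(k+1, i) + (1-p) * V(k+1, i+1)].
  V(1,0) = exp(-r*dt) * [p*29.760449 + (1-p)*0.090000] = 15.171179
  V(1,1) = exp(-r*dt) * [p*0.090000 + (1-p)*0.000000] = 0.045750
  V(0,0) = exp(-r*dt) * [p*15.171179 + (1-p)*0.045750] = 7.733849


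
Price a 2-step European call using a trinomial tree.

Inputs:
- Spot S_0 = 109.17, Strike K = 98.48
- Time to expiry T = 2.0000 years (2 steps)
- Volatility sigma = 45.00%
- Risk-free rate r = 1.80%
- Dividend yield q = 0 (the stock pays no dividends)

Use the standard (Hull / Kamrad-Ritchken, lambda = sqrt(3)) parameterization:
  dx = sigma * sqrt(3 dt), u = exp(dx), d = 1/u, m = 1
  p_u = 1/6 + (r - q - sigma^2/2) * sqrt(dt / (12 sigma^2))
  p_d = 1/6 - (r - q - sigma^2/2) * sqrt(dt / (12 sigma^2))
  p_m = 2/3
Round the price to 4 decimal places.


dt = T/N = 1.000000; dx = sigma*sqrt(3*dt) = 0.779423
u = exp(dx) = 2.180214; d = 1/u = 0.458671
p_u = 0.113262, p_m = 0.666667, p_d = 0.220072
Discount per step: exp(-r*dt) = 0.982161
Stock lattice S(k, j) with j the centered position index:
  k=0: S(0,+0) = 109.1700
  k=1: S(1,-1) = 50.0731; S(1,+0) = 109.1700; S(1,+1) = 238.0139
  k=2: S(2,-2) = 22.9670; S(2,-1) = 50.0731; S(2,+0) = 109.1700; S(2,+1) = 238.0139; S(2,+2) = 518.9212
Terminal payoffs V(N, j) = max(S_T - K, 0):
  V(2,-2) = 0.000000; V(2,-1) = 0.000000; V(2,+0) = 10.690000; V(2,+1) = 139.533921; V(2,+2) = 420.441193
Backward induction: V(k, j) = exp(-r*dt) * [p_u * V(k+1, j+1) + p_m * V(k+1, j) + p_d * V(k+1, j-1)]
  V(1,-1) = exp(-r*dt) * [p_u*10.690000 + p_m*0.000000 + p_d*0.000000] = 1.189169
  V(1,+0) = exp(-r*dt) * [p_u*139.533921 + p_m*10.690000 + p_d*0.000000] = 22.521468
  V(1,+1) = exp(-r*dt) * [p_u*420.441193 + p_m*139.533921 + p_d*10.690000] = 140.444207
  V(0,+0) = exp(-r*dt) * [p_u*140.444207 + p_m*22.521468 + p_d*1.189169] = 30.626701

Answer: Price = V(0,0) = 30.6267


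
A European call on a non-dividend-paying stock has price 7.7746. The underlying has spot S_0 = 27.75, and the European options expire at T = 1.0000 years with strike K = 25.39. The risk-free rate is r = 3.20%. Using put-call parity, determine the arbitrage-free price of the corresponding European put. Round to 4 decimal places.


Answer: Put price = 4.6150

Derivation:
Put-call parity: C - P = S_0 * exp(-qT) - K * exp(-rT).
S_0 * exp(-qT) = 27.7500 * 1.00000000 = 27.75000000
K * exp(-rT) = 25.3900 * 0.96850658 = 24.59038212
P = C - S*exp(-qT) + K*exp(-rT)
P = 7.7746 - 27.75000000 + 24.59038212 = 4.6150


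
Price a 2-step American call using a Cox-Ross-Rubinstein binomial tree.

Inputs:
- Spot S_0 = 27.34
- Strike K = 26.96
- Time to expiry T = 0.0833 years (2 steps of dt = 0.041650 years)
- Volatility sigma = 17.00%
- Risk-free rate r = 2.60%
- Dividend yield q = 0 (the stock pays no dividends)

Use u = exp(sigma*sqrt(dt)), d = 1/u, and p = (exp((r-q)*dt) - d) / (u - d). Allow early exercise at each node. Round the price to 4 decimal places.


dt = T/N = 0.041650
u = exp(sigma*sqrt(dt)) = 1.035303; d = 1/u = 0.965901
p = (exp((r-q)*dt) - d) / (u - d) = 0.506939
Discount per step: exp(-r*dt) = 0.998918
Stock lattice S(k, i) with i counting down-moves:
  k=0: S(0,0) = 27.3400
  k=1: S(1,0) = 28.3052; S(1,1) = 26.4077
  k=2: S(2,0) = 29.3044; S(2,1) = 27.3400; S(2,2) = 25.5072
Terminal payoffs V(N, i) = max(S_T - K, 0):
  V(2,0) = 2.344443; V(2,1) = 0.380000; V(2,2) = 0.000000
Backward induction: V(k, i) = exp(-r*dt) * [p * V(k+1, i) + (1-p) * V(k+1, i+1)]; then take max(V_cont, immediate exercise) for American.
  V(1,0) = exp(-r*dt) * [p*2.344443 + (1-p)*0.380000] = 1.374364; exercise = 1.345185; V(1,0) = max -> 1.374364
  V(1,1) = exp(-r*dt) * [p*0.380000 + (1-p)*0.000000] = 0.192428; exercise = 0.000000; V(1,1) = max -> 0.192428
  V(0,0) = exp(-r*dt) * [p*1.374364 + (1-p)*0.192428] = 0.790741; exercise = 0.380000; V(0,0) = max -> 0.790741

Answer: Price = V(0,0) = 0.7907


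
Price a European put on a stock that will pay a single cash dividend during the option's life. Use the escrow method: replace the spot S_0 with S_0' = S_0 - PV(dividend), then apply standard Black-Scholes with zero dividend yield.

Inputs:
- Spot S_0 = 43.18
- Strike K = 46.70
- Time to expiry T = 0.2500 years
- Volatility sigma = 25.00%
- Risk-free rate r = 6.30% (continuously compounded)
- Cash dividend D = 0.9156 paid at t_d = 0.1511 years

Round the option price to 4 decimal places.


Answer: Price = 4.5233

Derivation:
PV(D) = D * exp(-r * t_d) = 0.9156 * 0.99052587 = 0.90692548
S_0' = S_0 - PV(D) = 43.1800 - 0.90692548 = 42.27307452
d1 = (ln(S_0'/K) + (r + sigma^2/2)*T) / (sigma*sqrt(T)) = -0.60825054
d2 = d1 - sigma*sqrt(T) = -0.73325054
exp(-rT) = 0.98437338
N(-d1) = 0.72848934; N(-d2) = 0.76829718
P = K * exp(-rT) * N(-d2) - S_0' * N(-d1) = 46.7000 * 0.98437338 * 0.76829718 - 42.27307452 * 0.72848934 = 4.5233


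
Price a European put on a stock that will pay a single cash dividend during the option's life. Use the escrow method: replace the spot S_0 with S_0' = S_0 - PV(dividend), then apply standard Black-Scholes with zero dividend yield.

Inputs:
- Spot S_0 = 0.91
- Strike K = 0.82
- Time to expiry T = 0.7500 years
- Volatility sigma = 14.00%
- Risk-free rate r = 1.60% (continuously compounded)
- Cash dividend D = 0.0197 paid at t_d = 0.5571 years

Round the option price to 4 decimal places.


PV(D) = D * exp(-r * t_d) = 0.0197 * 0.99112601 = 0.01952518
S_0' = S_0 - PV(D) = 0.9100 - 0.01952518 = 0.89047482
d1 = (ln(S_0'/K) + (r + sigma^2/2)*T) / (sigma*sqrt(T)) = 0.83963623
d2 = d1 - sigma*sqrt(T) = 0.71839268
exp(-rT) = 0.98807171
N(-d1) = 0.20055619; N(-d2) = 0.23625760
P = K * exp(-rT) * N(-d2) - S_0' * N(-d1) = 0.8200 * 0.98807171 * 0.23625760 - 0.89047482 * 0.20055619 = 0.0128

Answer: Price = 0.0128


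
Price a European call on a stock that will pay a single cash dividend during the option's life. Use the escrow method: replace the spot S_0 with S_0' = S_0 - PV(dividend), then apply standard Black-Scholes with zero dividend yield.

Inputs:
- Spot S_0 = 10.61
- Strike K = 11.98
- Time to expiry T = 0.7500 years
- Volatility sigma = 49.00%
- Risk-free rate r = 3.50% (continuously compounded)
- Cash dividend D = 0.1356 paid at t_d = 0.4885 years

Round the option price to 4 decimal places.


PV(D) = D * exp(-r * t_d) = 0.1356 * 0.98304783 = 0.13330129
S_0' = S_0 - PV(D) = 10.6100 - 0.13330129 = 10.47669871
d1 = (ln(S_0'/K) + (r + sigma^2/2)*T) / (sigma*sqrt(T)) = -0.04194031
d2 = d1 - sigma*sqrt(T) = -0.46629275
exp(-rT) = 0.97409154
N(d1) = 0.48327314; N(d2) = 0.32050298
C = S_0' * N(d1) - K * exp(-rT) * N(d2) = 10.47669871 * 0.48327314 - 11.9800 * 0.97409154 * 0.32050298 = 1.3230

Answer: Price = 1.3230


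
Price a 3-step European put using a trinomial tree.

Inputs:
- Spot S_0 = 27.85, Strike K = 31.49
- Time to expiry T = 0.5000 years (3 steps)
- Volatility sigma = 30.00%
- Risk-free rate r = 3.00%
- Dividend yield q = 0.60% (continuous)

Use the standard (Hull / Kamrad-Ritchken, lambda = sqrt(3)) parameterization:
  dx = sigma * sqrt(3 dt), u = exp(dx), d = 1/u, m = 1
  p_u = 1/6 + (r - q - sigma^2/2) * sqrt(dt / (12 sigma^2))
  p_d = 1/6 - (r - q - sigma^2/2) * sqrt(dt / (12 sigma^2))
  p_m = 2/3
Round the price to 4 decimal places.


Answer: Price = V(0,0) = 4.5358

Derivation:
dt = T/N = 0.166667; dx = sigma*sqrt(3*dt) = 0.212132
u = exp(dx) = 1.236311; d = 1/u = 0.808858
p_u = 0.158417, p_m = 0.666667, p_d = 0.174916
Discount per step: exp(-r*dt) = 0.995012
Stock lattice S(k, j) with j the centered position index:
  k=0: S(0,+0) = 27.8500
  k=1: S(1,-1) = 22.5267; S(1,+0) = 27.8500; S(1,+1) = 34.4313
  k=2: S(2,-2) = 18.2209; S(2,-1) = 22.5267; S(2,+0) = 27.8500; S(2,+1) = 34.4313; S(2,+2) = 42.5678
  k=3: S(3,-3) = 14.7381; S(3,-2) = 18.2209; S(3,-1) = 22.5267; S(3,+0) = 27.8500; S(3,+1) = 34.4313; S(3,+2) = 42.5678; S(3,+3) = 52.6270
Terminal payoffs V(N, j) = max(K - S_T, 0):
  V(3,-3) = 16.751887; V(3,-2) = 13.269107; V(3,-1) = 8.963308; V(3,+0) = 3.640000; V(3,+1) = 0.000000; V(3,+2) = 0.000000; V(3,+3) = 0.000000
Backward induction: V(k, j) = exp(-r*dt) * [p_u * V(k+1, j+1) + p_m * V(k+1, j) + p_d * V(k+1, j-1)]
  V(2,-2) = exp(-r*dt) * [p_u*8.963308 + p_m*13.269107 + p_d*16.751887] = 13.130373
  V(2,-1) = exp(-r*dt) * [p_u*3.640000 + p_m*8.963308 + p_d*13.269107] = 8.828904
  V(2,+0) = exp(-r*dt) * [p_u*0.000000 + p_m*3.640000 + p_d*8.963308] = 3.974572
  V(2,+1) = exp(-r*dt) * [p_u*0.000000 + p_m*0.000000 + p_d*3.640000] = 0.633520
  V(2,+2) = exp(-r*dt) * [p_u*0.000000 + p_m*0.000000 + p_d*0.000000] = 0.000000
  V(1,-1) = exp(-r*dt) * [p_u*3.974572 + p_m*8.828904 + p_d*13.130373] = 8.768340
  V(1,+0) = exp(-r*dt) * [p_u*0.633520 + p_m*3.974572 + p_d*8.828904] = 4.272975
  V(1,+1) = exp(-r*dt) * [p_u*0.000000 + p_m*0.633520 + p_d*3.974572] = 1.111990
  V(0,+0) = exp(-r*dt) * [p_u*1.111990 + p_m*4.272975 + p_d*8.768340] = 4.535798


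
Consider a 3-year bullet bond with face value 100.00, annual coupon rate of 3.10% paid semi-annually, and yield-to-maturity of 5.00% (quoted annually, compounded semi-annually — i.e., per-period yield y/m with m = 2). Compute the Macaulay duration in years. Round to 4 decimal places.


Answer: Macaulay duration = 2.8841 years

Derivation:
Coupon per period c = face * coupon_rate / m = 1.550000
Periods per year m = 2; per-period yield y/m = 0.025000
Number of cashflows N = 6
Cashflows (t years, CF_t, discount factor 1/(1+y/m)^(m*t), PV):
  t = 0.5000: CF_t = 1.550000, DF = 0.975610, PV = 1.512195
  t = 1.0000: CF_t = 1.550000, DF = 0.951814, PV = 1.475312
  t = 1.5000: CF_t = 1.550000, DF = 0.928599, PV = 1.439329
  t = 2.0000: CF_t = 1.550000, DF = 0.905951, PV = 1.404223
  t = 2.5000: CF_t = 1.550000, DF = 0.883854, PV = 1.369974
  t = 3.0000: CF_t = 101.550000, DF = 0.862297, PV = 87.566247
Price P = sum_t PV_t = 94.767281
Macaulay numerator sum_t t * PV_t:
  t * PV_t at t = 0.5000: 0.756098
  t * PV_t at t = 1.0000: 1.475312
  t * PV_t at t = 1.5000: 2.158994
  t * PV_t at t = 2.0000: 2.808447
  t * PV_t at t = 2.5000: 3.424935
  t * PV_t at t = 3.0000: 262.698740
Macaulay duration D = (sum_t t * PV_t) / P = 273.322526 / 94.767281 = 2.884144


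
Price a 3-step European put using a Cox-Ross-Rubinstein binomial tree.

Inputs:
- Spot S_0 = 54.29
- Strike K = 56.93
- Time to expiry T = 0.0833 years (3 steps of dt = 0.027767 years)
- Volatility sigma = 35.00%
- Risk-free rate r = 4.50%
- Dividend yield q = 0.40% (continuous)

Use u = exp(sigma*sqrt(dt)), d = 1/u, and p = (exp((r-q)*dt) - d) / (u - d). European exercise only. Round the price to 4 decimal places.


dt = T/N = 0.027767
u = exp(sigma*sqrt(dt)) = 1.060056; d = 1/u = 0.943346
p = (exp((r-q)*dt) - d) / (u - d) = 0.495184
Discount per step: exp(-r*dt) = 0.998751
Stock lattice S(k, i) with i counting down-moves:
  k=0: S(0,0) = 54.2900
  k=1: S(1,0) = 57.5504; S(1,1) = 51.2143
  k=2: S(2,0) = 61.0067; S(2,1) = 54.2900; S(2,2) = 48.3128
  k=3: S(3,0) = 64.6705; S(3,1) = 57.5504; S(3,2) = 51.2143; S(3,3) = 45.5757
Terminal payoffs V(N, i) = max(K - S_T, 0):
  V(3,0) = 0.000000; V(3,1) = 0.000000; V(3,2) = 5.715721; V(3,3) = 11.354283
Backward induction: V(k, i) = exp(-r*dt) * [p * V(k+1, i) + (1-p) * V(k+1, i+1)].
  V(2,0) = exp(-r*dt) * [p*0.000000 + (1-p)*0.000000] = 0.000000
  V(2,1) = exp(-r*dt) * [p*0.000000 + (1-p)*5.715721] = 2.881786
  V(2,2) = exp(-r*dt) * [p*5.715721 + (1-p)*11.354283] = 8.551467
  V(1,0) = exp(-r*dt) * [p*0.000000 + (1-p)*2.881786] = 1.452956
  V(1,1) = exp(-r*dt) * [p*2.881786 + (1-p)*8.551467] = 5.736761
  V(0,0) = exp(-r*dt) * [p*1.452956 + (1-p)*5.736761] = 3.610976

Answer: Price = V(0,0) = 3.6110


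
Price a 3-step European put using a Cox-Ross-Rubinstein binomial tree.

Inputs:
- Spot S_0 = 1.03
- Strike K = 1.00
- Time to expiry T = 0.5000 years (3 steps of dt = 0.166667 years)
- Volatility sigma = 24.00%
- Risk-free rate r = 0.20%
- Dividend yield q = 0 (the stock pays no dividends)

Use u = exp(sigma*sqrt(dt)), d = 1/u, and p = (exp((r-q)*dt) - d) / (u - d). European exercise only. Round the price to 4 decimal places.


dt = T/N = 0.166667
u = exp(sigma*sqrt(dt)) = 1.102940; d = 1/u = 0.906667
p = (exp((r-q)*dt) - d) / (u - d) = 0.477223
Discount per step: exp(-r*dt) = 0.999667
Stock lattice S(k, i) with i counting down-moves:
  k=0: S(0,0) = 1.0300
  k=1: S(1,0) = 1.1360; S(1,1) = 0.9339
  k=2: S(2,0) = 1.2530; S(2,1) = 1.0300; S(2,2) = 0.8467
  k=3: S(3,0) = 1.3820; S(3,1) = 1.1360; S(3,2) = 0.9339; S(3,3) = 0.7677
Terminal payoffs V(N, i) = max(K - S_T, 0):
  V(3,0) = 0.000000; V(3,1) = 0.000000; V(3,2) = 0.066133; V(3,3) = 0.232318
Backward induction: V(k, i) = exp(-r*dt) * [p * V(k+1, i) + (1-p) * V(k+1, i+1)].
  V(2,0) = exp(-r*dt) * [p*0.000000 + (1-p)*0.000000] = 0.000000
  V(2,1) = exp(-r*dt) * [p*0.000000 + (1-p)*0.066133] = 0.034561
  V(2,2) = exp(-r*dt) * [p*0.066133 + (1-p)*0.232318] = 0.152960
  V(1,0) = exp(-r*dt) * [p*0.000000 + (1-p)*0.034561] = 0.018062
  V(1,1) = exp(-r*dt) * [p*0.034561 + (1-p)*0.152960] = 0.096425
  V(0,0) = exp(-r*dt) * [p*0.018062 + (1-p)*0.096425] = 0.059008

Answer: Price = V(0,0) = 0.0590


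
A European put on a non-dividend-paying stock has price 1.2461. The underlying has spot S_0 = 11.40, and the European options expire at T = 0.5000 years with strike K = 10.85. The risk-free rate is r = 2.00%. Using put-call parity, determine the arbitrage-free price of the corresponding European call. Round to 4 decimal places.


Answer: Call price = 1.9041

Derivation:
Put-call parity: C - P = S_0 * exp(-qT) - K * exp(-rT).
S_0 * exp(-qT) = 11.4000 * 1.00000000 = 11.40000000
K * exp(-rT) = 10.8500 * 0.99004983 = 10.74204070
C = P + S*exp(-qT) - K*exp(-rT)
C = 1.2461 + 11.40000000 - 10.74204070 = 1.9041


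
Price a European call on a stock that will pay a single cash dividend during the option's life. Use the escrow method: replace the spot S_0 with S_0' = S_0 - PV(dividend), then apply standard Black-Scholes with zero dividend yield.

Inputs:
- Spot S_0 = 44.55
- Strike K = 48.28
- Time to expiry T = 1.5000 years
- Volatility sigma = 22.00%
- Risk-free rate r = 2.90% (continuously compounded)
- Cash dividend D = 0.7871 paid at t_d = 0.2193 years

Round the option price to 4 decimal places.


Answer: Price = 3.6918

Derivation:
PV(D) = D * exp(-r * t_d) = 0.7871 * 0.99366048 = 0.78211016
S_0' = S_0 - PV(D) = 44.5500 - 0.78211016 = 43.76788984
d1 = (ln(S_0'/K) + (r + sigma^2/2)*T) / (sigma*sqrt(T)) = -0.06798060
d2 = d1 - sigma*sqrt(T) = -0.33742447
exp(-rT) = 0.95743255
N(d1) = 0.47290054; N(d2) = 0.36789847
C = S_0' * N(d1) - K * exp(-rT) * N(d2) = 43.76788984 * 0.47290054 - 48.2800 * 0.95743255 * 0.36789847 = 3.6918


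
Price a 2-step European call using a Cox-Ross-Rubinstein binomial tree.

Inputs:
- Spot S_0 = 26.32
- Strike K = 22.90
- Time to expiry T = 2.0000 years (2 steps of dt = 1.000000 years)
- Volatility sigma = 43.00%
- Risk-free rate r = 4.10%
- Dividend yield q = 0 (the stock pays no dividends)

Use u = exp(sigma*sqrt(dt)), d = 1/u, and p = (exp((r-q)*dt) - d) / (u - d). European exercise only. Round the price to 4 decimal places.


dt = T/N = 1.000000
u = exp(sigma*sqrt(dt)) = 1.537258; d = 1/u = 0.650509
p = (exp((r-q)*dt) - d) / (u - d) = 0.441324
Discount per step: exp(-r*dt) = 0.959829
Stock lattice S(k, i) with i counting down-moves:
  k=0: S(0,0) = 26.3200
  k=1: S(1,0) = 40.4606; S(1,1) = 17.1214
  k=2: S(2,0) = 62.1984; S(2,1) = 26.3200; S(2,2) = 11.1376
Terminal payoffs V(N, i) = max(S_T - K, 0):
  V(2,0) = 39.298389; V(2,1) = 3.420000; V(2,2) = 0.000000
Backward induction: V(k, i) = exp(-r*dt) * [p * V(k+1, i) + (1-p) * V(k+1, i+1)].
  V(1,0) = exp(-r*dt) * [p*39.298389 + (1-p)*3.420000] = 18.480531
  V(1,1) = exp(-r*dt) * [p*3.420000 + (1-p)*0.000000] = 1.448696
  V(0,0) = exp(-r*dt) * [p*18.480531 + (1-p)*1.448696] = 8.605105

Answer: Price = V(0,0) = 8.6051


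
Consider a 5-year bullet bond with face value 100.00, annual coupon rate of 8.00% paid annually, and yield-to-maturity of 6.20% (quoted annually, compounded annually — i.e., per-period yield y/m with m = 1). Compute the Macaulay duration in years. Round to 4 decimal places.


Answer: Macaulay duration = 4.3392 years

Derivation:
Coupon per period c = face * coupon_rate / m = 8.000000
Periods per year m = 1; per-period yield y/m = 0.062000
Number of cashflows N = 5
Cashflows (t years, CF_t, discount factor 1/(1+y/m)^(m*t), PV):
  t = 1.0000: CF_t = 8.000000, DF = 0.941620, PV = 7.532957
  t = 2.0000: CF_t = 8.000000, DF = 0.886647, PV = 7.093180
  t = 3.0000: CF_t = 8.000000, DF = 0.834885, PV = 6.679077
  t = 4.0000: CF_t = 8.000000, DF = 0.786144, PV = 6.289150
  t = 5.0000: CF_t = 108.000000, DF = 0.740248, PV = 79.946816
Price P = sum_t PV_t = 107.541179
Macaulay numerator sum_t t * PV_t:
  t * PV_t at t = 1.0000: 7.532957
  t * PV_t at t = 2.0000: 14.186359
  t * PV_t at t = 3.0000: 20.037230
  t * PV_t at t = 4.0000: 25.156598
  t * PV_t at t = 5.0000: 399.734080
Macaulay duration D = (sum_t t * PV_t) / P = 466.647224 / 107.541179 = 4.339242


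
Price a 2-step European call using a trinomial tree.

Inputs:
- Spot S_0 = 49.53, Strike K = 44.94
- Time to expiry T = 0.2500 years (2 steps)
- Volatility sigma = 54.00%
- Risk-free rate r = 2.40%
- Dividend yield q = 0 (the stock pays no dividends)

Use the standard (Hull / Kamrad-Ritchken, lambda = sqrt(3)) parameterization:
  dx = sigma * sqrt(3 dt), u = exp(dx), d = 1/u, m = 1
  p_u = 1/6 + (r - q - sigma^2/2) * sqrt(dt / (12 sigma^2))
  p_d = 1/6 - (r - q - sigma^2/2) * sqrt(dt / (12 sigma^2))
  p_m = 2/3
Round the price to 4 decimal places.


dt = T/N = 0.125000; dx = sigma*sqrt(3*dt) = 0.330681
u = exp(dx) = 1.391916; d = 1/u = 0.718434
p_u = 0.143646, p_m = 0.666667, p_d = 0.189687
Discount per step: exp(-r*dt) = 0.997004
Stock lattice S(k, j) with j the centered position index:
  k=0: S(0,+0) = 49.5300
  k=1: S(1,-1) = 35.5840; S(1,+0) = 49.5300; S(1,+1) = 68.9416
  k=2: S(2,-2) = 25.5648; S(2,-1) = 35.5840; S(2,+0) = 49.5300; S(2,+1) = 68.9416; S(2,+2) = 95.9609
Terminal payoffs V(N, j) = max(S_T - K, 0):
  V(2,-2) = 0.000000; V(2,-1) = 0.000000; V(2,+0) = 4.590000; V(2,+1) = 24.001593; V(2,+2) = 51.020896
Backward induction: V(k, j) = exp(-r*dt) * [p_u * V(k+1, j+1) + p_m * V(k+1, j) + p_d * V(k+1, j-1)]
  V(1,-1) = exp(-r*dt) * [p_u*4.590000 + p_m*0.000000 + p_d*0.000000] = 0.657360
  V(1,+0) = exp(-r*dt) * [p_u*24.001593 + p_m*4.590000 + p_d*0.000000] = 6.488239
  V(1,+1) = exp(-r*dt) * [p_u*51.020896 + p_m*24.001593 + p_d*4.590000] = 24.128181
  V(0,+0) = exp(-r*dt) * [p_u*24.128181 + p_m*6.488239 + p_d*0.657360] = 7.892389

Answer: Price = V(0,0) = 7.8924


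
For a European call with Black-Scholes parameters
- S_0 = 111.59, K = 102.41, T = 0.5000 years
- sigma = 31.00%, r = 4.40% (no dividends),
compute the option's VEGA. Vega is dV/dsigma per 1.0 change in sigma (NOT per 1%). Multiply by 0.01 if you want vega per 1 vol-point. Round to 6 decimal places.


d1 = 0.6015976727; d2 = 0.3823945705
phi(d1) = 0.3329049008; exp(-qT) = 1.0000000000; exp(-rT) = 0.9782402351
Vega = S * exp(-qT) * phi(d1) * sqrt(T) = 111.5900 * 1.0000000000 * 0.3329049008 * 0.7071067812 = 26.268209

Answer: Vega = 26.268209


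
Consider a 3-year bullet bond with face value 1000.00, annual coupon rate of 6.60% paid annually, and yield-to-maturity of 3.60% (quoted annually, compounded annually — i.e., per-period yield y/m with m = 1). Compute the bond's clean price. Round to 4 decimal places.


Answer: Price = 1083.8888

Derivation:
Coupon per period c = face * coupon_rate / m = 66.000000
Periods per year m = 1; per-period yield y/m = 0.036000
Number of cashflows N = 3
Cashflows (t years, CF_t, discount factor 1/(1+y/m)^(m*t), PV):
  t = 1.0000: CF_t = 66.000000, DF = 0.965251, PV = 63.706564
  t = 2.0000: CF_t = 66.000000, DF = 0.931709, PV = 61.492822
  t = 3.0000: CF_t = 1066.000000, DF = 0.899333, PV = 958.689429
Price P = sum_t PV_t = 1083.888814


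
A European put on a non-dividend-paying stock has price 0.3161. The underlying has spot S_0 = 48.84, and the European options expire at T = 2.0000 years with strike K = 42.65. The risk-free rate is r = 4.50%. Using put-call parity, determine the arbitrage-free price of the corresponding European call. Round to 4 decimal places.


Answer: Call price = 10.1769

Derivation:
Put-call parity: C - P = S_0 * exp(-qT) - K * exp(-rT).
S_0 * exp(-qT) = 48.8400 * 1.00000000 = 48.84000000
K * exp(-rT) = 42.6500 * 0.91393119 = 38.97916505
C = P + S*exp(-qT) - K*exp(-rT)
C = 0.3161 + 48.84000000 - 38.97916505 = 10.1769
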